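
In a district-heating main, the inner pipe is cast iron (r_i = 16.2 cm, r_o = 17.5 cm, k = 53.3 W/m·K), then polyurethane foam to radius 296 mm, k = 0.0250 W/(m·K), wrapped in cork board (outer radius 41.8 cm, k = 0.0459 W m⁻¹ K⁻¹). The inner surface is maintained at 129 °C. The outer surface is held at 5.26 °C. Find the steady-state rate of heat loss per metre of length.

Series thermal resistances, inner to outer:
  R'_cast iron = ln(0.175/0.162)/(2πk) = 0.07719/(2π·53.3) = 2.305×10^-4 m·K/W
  R'_polyurethane foam = ln(0.296/0.175)/(2πk) = 0.5256/(2π·0.0250) = 3.346 m·K/W
  R'_cork board = ln(0.418/0.296)/(2πk) = 0.3451/(2π·0.0459) = 1.197 m·K/W
ΣR = 2.305×10^-4 + 3.346 + 1.197 = 4.543 m·K/W
Q' = ΔT/ΣR = (129 °C − 5.26 °C)/4.543 = 27.2 W/m

Q' = 27.2 W/m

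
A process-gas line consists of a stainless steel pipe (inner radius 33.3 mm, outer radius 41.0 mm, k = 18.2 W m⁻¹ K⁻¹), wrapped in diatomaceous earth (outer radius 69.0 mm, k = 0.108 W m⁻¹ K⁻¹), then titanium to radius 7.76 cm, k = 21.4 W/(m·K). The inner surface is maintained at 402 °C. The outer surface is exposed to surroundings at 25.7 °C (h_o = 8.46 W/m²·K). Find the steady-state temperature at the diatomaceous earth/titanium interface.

T = 116 °C

Series thermal resistances, inner to outer:
  R'_stainless steel = ln(0.0410/0.0333)/(2πk) = 0.2080/(2π·18.2) = 0.001819 m·K/W
  R'_diatomaceous earth = ln(0.0690/0.0410)/(2πk) = 0.5205/(2π·0.108) = 0.7671 m·K/W
  R'_titanium = ln(0.0776/0.0690)/(2πk) = 0.1175/(2π·21.4) = 8.736×10^-4 m·K/W
  R'_conv,out = 1/(2πr h) = 1/(2π·0.0776·8.46) = 0.2424 m·K/W
ΣR = 0.001819 + 0.7671 + 8.736×10^-4 + 0.2424 = 1.012 m·K/W
Q' = ΔT/ΣR = (402 °C − 25.7 °C)/1.012 = 371.8 W/m
From the inner boundary to the diatomaceous earth/titanium interface, ΣR_partial = 0.7689 m·K/W.
T_interface = T_in − Q'·ΣR_partial = 402 °C − (371.8)(0.7689) = 116 °C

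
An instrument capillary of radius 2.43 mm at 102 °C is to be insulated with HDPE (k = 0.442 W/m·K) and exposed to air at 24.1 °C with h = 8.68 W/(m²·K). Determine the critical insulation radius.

For a cylinder, r_cr = k_ins/h = 0.442/8.68 = 0.0509 m = 5.09 cm

r_cr = 5.09 cm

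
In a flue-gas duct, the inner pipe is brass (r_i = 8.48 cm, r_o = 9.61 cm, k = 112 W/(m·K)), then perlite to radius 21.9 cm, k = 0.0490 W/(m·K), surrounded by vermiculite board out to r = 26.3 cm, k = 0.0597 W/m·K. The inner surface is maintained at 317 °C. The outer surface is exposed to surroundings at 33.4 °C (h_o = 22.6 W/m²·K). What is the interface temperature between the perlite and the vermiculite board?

Series thermal resistances, inner to outer:
  R'_brass = ln(0.0961/0.0848)/(2πk) = 0.1251/(2π·112) = 1.778×10^-4 m·K/W
  R'_perlite = ln(0.219/0.0961)/(2πk) = 0.8237/(2π·0.0490) = 2.675 m·K/W
  R'_vermiculite board = ln(0.263/0.219)/(2πk) = 0.1831/(2π·0.0597) = 0.4881 m·K/W
  R'_conv,out = 1/(2πr h) = 1/(2π·0.263·22.6) = 0.02678 m·K/W
ΣR = 1.778×10^-4 + 2.675 + 0.4881 + 0.02678 = 3.190 m·K/W
Q' = ΔT/ΣR = (317 °C − 33.4 °C)/3.190 = 88.90 W/m
From the inner boundary to the perlite/vermiculite board interface, ΣR_partial = 2.675 m·K/W.
T_interface = T_in − Q'·ΣR_partial = 317 °C − (88.90)(2.675) = 79.2 °C

T = 79.2 °C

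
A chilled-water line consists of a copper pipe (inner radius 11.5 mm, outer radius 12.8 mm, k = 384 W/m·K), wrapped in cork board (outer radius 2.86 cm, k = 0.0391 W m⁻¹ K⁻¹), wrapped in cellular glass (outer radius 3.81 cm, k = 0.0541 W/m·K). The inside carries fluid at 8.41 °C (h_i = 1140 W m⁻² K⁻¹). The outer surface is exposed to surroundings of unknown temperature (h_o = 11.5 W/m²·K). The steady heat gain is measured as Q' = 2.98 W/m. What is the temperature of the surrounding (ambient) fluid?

Series resistances:
  R'_conv,in = 1/(2πr h) = 1/(2π·0.0115·1140) = 0.01214 m·K/W
  R'_copper = ln(0.0128/0.0115)/(2πk) = 0.1071/(2π·384) = 4.439×10^-5 m·K/W
  R'_cork board = ln(0.0286/0.0128)/(2πk) = 0.8040/(2π·0.0391) = 3.272 m·K/W
  R'_cellular glass = ln(0.0381/0.0286)/(2πk) = 0.2868/(2π·0.0541) = 0.8437 m·K/W
  R'_conv,out = 1/(2πr h) = 1/(2π·0.0381·11.5) = 0.3632 m·K/W
ΣR = 4.492 m·K/W
ΔT = Q'·ΣR = 2.98 × 4.492 = 13.39 K
Heat flows inward, so T_out = T_in + ΔT = 8.41 + 13.39 = 21.8 °C

T_out = 21.8 °C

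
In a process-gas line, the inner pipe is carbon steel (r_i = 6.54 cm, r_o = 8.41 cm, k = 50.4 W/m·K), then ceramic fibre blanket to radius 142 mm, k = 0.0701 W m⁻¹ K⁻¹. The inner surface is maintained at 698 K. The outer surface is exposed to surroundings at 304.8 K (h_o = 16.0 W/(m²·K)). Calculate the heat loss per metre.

Resistance network (inner→outer):
  R'_carbon steel = ln(0.0841/0.0654)/(2πk) = 0.2515/(2π·50.4) = 7.941×10^-4 m·K/W
  R'_ceramic fibre blanket = ln(0.142/0.0841)/(2πk) = 0.5238/(2π·0.0701) = 1.189 m·K/W
  R'_conv,out = 1/(2πr h) = 1/(2π·0.142·16.0) = 0.07005 m·K/W
ΣR = 7.941×10^-4 + 1.189 + 0.07005 = 1.260 m·K/W
Q' = ΔT/ΣR = (698 K − 304.8 K)/1.260 = 312 W/m

Q' = 312 W/m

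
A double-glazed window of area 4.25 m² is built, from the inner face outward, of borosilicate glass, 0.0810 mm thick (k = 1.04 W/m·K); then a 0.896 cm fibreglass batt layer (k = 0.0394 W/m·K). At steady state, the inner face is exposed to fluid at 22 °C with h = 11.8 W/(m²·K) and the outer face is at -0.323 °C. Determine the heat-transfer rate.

Q = 304 W

Treat each layer as a resistance in series:
  R_conv,in = 1/(hA) = 1/(11.8·4.25) = 0.01994 K/W
  R_borosilicate glass = L/(kA) = 8.10×10^-5/(1.04·4.25) = 1.833×10^-5 K/W
  R_fibreglass batt = L/(kA) = 0.00896/(0.0394·4.25) = 0.05351 K/W
ΣR = 0.01994 + 1.833×10^-5 + 0.05351 = 0.07347 K/W
Q = ΔT/ΣR = (22 °C − -0.323 °C)/0.07347 = 304 W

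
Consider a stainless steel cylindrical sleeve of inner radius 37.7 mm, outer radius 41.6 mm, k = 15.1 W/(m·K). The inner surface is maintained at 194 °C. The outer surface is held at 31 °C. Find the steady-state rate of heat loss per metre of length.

Q' = 157 kW/m

Q' = 2πk·ΔT/ln(r₂/r₁) = 2π × 15.1 × 163 / ln(0.0416/0.0377) = 1.57×10^5 W/m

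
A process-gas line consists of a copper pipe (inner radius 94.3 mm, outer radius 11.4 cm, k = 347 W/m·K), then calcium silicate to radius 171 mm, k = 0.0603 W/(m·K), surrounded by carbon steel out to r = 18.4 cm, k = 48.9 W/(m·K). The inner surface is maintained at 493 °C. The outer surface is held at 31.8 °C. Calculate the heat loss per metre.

Resistance network (inner→outer):
  R'_copper = ln(0.114/0.0943)/(2πk) = 0.1897/(2π·347) = 8.702×10^-5 m·K/W
  R'_calcium silicate = ln(0.171/0.114)/(2πk) = 0.4055/(2π·0.0603) = 1.070 m·K/W
  R'_carbon steel = ln(0.184/0.171)/(2πk) = 0.07327/(2π·48.9) = 2.385×10^-4 m·K/W
ΣR = 8.702×10^-5 + 1.070 + 2.385×10^-4 = 1.070 m·K/W
Q' = ΔT/ΣR = (493 °C − 31.8 °C)/1.070 = 431 W/m

Q' = 431 W/m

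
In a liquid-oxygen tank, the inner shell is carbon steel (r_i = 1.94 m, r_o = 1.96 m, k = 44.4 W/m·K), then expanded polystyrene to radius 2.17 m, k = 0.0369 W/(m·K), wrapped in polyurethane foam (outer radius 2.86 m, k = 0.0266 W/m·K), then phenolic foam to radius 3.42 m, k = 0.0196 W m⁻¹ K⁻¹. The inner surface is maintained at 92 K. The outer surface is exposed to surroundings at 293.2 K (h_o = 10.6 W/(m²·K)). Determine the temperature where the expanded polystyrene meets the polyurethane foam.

T = 124 K

Treat each layer as a resistance in series:
  R_carbon steel = (1/1.94 − 1/1.96)/(4πk) = 0.005260/(4π·44.4) = 9.427×10^-6 K/W
  R_expanded polystyrene = (1/1.96 − 1/2.17)/(4πk) = 0.04937/(4π·0.0369) = 0.1065 K/W
  R_polyurethane foam = (1/2.17 − 1/2.86)/(4πk) = 0.1112/(4π·0.0266) = 0.3326 K/W
  R_phenolic foam = (1/2.86 − 1/3.42)/(4πk) = 0.05725/(4π·0.0196) = 0.2325 K/W
  R_conv,out = 1/(4πr²h) = 1/(4π·3.42²·10.6) = 6.418×10^-4 K/W
ΣR = 9.427×10^-6 + 0.1065 + 0.3326 + 0.2325 + 6.418×10^-4 = 0.6723 K/W
Q = ΔT/ΣR = (92 K − 293.2 K)/0.6723 = -299.3 W
From the inner boundary to the expanded polystyrene/polyurethane foam interface, ΣR_partial = 0.1065 K/W.
T_interface = T_in − Q·ΣR_partial = 92 K − (-299.3)(0.1065) = 124 K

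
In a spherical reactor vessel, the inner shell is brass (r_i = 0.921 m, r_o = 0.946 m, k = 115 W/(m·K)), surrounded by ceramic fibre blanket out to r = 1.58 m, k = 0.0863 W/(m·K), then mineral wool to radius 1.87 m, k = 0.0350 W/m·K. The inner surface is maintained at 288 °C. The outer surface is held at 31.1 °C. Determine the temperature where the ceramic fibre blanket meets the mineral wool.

T = 124 °C

Series thermal resistances, inner to outer:
  R_brass = (1/0.921 − 1/0.946)/(4πk) = 0.02869/(4π·115) = 1.986×10^-5 K/W
  R_ceramic fibre blanket = (1/0.946 − 1/1.58)/(4πk) = 0.4242/(4π·0.0863) = 0.3911 K/W
  R_mineral wool = (1/1.58 − 1/1.87)/(4πk) = 0.09815/(4π·0.0350) = 0.2232 K/W
ΣR = 1.986×10^-5 + 0.3911 + 0.2232 = 0.6143 K/W
Q = ΔT/ΣR = (288 °C − 31.1 °C)/0.6143 = 418.2 W
From the inner boundary to the ceramic fibre blanket/mineral wool interface, ΣR_partial = 0.3911 K/W.
T_interface = T_in − Q·ΣR_partial = 288 °C − (418.2)(0.3911) = 124 °C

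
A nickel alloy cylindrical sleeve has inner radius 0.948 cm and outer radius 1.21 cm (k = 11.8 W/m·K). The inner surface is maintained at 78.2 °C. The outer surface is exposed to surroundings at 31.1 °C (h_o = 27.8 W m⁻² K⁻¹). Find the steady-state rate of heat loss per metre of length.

Resistance network (inner→outer):
  R'_nickel alloy = ln(0.0121/0.00948)/(2πk) = 0.2440/(2π·11.8) = 0.003291 m·K/W
  R'_conv,out = 1/(2πr h) = 1/(2π·0.0121·27.8) = 0.4731 m·K/W
ΣR = 0.003291 + 0.4731 = 0.4764 m·K/W
Q' = ΔT/ΣR = (78.2 °C − 31.1 °C)/0.4764 = 98.9 W/m

Q' = 98.9 W/m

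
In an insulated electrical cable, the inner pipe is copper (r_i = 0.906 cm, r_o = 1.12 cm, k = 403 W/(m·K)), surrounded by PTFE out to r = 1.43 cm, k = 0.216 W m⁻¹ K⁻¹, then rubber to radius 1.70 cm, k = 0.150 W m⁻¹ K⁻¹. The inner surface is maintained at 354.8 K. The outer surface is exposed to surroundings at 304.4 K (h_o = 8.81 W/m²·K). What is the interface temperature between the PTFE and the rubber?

Series thermal resistances, inner to outer:
  R'_copper = ln(0.0112/0.00906)/(2πk) = 0.2120/(2π·403) = 8.374×10^-5 m·K/W
  R'_PTFE = ln(0.0143/0.0112)/(2πk) = 0.2443/(2π·0.216) = 0.1800 m·K/W
  R'_rubber = ln(0.0170/0.0143)/(2πk) = 0.1730/(2π·0.150) = 0.1835 m·K/W
  R'_conv,out = 1/(2πr h) = 1/(2π·0.0170·8.81) = 1.063 m·K/W
ΣR = 8.374×10^-5 + 0.1800 + 0.1835 + 1.063 = 1.427 m·K/W
Q' = ΔT/ΣR = (354.8 K − 304.4 K)/1.427 = 35.32 W/m
From the inner boundary to the PTFE/rubber interface, ΣR_partial = 0.1801 m·K/W.
T_interface = T_in − Q'·ΣR_partial = 354.8 K − (35.32)(0.1801) = 348.4 K

T = 348.4 K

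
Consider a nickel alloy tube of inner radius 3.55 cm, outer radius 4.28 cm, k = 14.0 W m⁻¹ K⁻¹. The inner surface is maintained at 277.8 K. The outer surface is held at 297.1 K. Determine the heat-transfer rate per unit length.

Q' = 9.08 kW/m

Q' = 2πk·ΔT/ln(r₂/r₁) = 2π × 14.0 × 19.3 / ln(0.0428/0.0355) = 9080 W/m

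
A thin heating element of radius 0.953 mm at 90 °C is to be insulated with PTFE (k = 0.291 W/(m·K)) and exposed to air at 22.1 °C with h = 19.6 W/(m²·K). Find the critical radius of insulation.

r_cr = 1.48 cm

For a cylinder, r_cr = k_ins/h = 0.291/19.6 = 0.0148 m = 1.48 cm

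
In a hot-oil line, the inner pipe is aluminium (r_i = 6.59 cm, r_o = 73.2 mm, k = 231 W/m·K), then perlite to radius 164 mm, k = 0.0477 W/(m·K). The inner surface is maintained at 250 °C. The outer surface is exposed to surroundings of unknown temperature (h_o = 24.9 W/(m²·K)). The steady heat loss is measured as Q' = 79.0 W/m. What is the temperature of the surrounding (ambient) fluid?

Sum the resistances:
  R'_aluminium = ln(0.0732/0.0659)/(2πk) = 0.1051/(2π·231) = 7.238×10^-5 m·K/W
  R'_perlite = ln(0.164/0.0732)/(2πk) = 0.8067/(2π·0.0477) = 2.692 m·K/W
  R'_conv,out = 1/(2πr h) = 1/(2π·0.164·24.9) = 0.03897 m·K/W
ΣR = 2.731 m·K/W
ΔT = Q'·ΣR = 79.0 × 2.731 = 215.7 K
Heat flows outward, so T_out = T_in − ΔT = 250 − 215.7 = 34.3 °C

T_out = 34.3 °C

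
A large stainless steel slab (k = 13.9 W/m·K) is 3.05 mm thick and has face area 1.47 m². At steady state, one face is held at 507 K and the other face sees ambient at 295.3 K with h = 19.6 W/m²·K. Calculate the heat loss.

Resistance network (inner→outer):
  R_stainless steel = L/(kA) = 0.00305/(13.9·1.47) = 1.493×10^-4 K/W
  R_conv,out = 1/(hA) = 1/(19.6·1.47) = 0.03471 K/W
ΣR = 1.493×10^-4 + 0.03471 = 0.03486 K/W
Q = ΔT/ΣR = (507 K − 295.3 K)/0.03486 = 6070 W

Q = 6.07 kW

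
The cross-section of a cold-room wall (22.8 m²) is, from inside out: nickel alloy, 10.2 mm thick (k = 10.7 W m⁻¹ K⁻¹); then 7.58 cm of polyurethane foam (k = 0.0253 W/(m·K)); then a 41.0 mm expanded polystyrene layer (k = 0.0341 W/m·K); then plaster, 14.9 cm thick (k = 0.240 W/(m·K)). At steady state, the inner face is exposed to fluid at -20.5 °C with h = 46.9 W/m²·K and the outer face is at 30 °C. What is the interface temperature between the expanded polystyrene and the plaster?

T = 23.5 °C

Treat each layer as a resistance in series:
  R_conv,in = 1/(hA) = 1/(46.9·22.8) = 9.352×10^-4 K/W
  R_nickel alloy = L/(kA) = 0.0102/(10.7·22.8) = 4.181×10^-5 K/W
  R_polyurethane foam = L/(kA) = 0.0758/(0.0253·22.8) = 0.1314 K/W
  R_expanded polystyrene = L/(kA) = 0.0410/(0.0341·22.8) = 0.05273 K/W
  R_plaster = L/(kA) = 0.149/(0.240·22.8) = 0.02723 K/W
ΣR = 9.352×10^-4 + 4.181×10^-5 + 0.1314 + 0.05273 + 0.02723 = 0.2123 K/W
Q = ΔT/ΣR = (-20.5 °C − 30 °C)/0.2123 = -237.9 W
From the inner boundary to the expanded polystyrene/plaster interface, ΣR_partial = 0.1851 K/W.
T_interface = T_in − Q·ΣR_partial = -20.5 °C − (-237.9)(0.1851) = 23.5 °C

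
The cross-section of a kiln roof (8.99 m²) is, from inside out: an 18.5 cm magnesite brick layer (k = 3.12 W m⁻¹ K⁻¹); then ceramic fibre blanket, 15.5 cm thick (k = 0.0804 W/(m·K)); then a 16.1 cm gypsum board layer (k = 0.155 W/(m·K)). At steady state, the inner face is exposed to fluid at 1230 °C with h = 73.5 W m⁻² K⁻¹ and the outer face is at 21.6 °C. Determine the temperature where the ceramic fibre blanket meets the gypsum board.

Resistance network (inner→outer):
  R_conv,in = 1/(hA) = 1/(73.5·8.99) = 0.001513 K/W
  R_magnesite brick = L/(kA) = 0.185/(3.12·8.99) = 0.006596 K/W
  R_ceramic fibre blanket = L/(kA) = 0.155/(0.0804·8.99) = 0.2144 K/W
  R_gypsum board = L/(kA) = 0.161/(0.155·8.99) = 0.1155 K/W
ΣR = 0.001513 + 0.006596 + 0.2144 + 0.1155 = 0.3380 K/W
Q = ΔT/ΣR = (1230 °C − 21.6 °C)/0.3380 = 3575 W
From the inner boundary to the ceramic fibre blanket/gypsum board interface, ΣR_partial = 0.2225 K/W.
T_interface = T_in − Q·ΣR_partial = 1230 °C − (3575)(0.2225) = 435 °C

T = 435 °C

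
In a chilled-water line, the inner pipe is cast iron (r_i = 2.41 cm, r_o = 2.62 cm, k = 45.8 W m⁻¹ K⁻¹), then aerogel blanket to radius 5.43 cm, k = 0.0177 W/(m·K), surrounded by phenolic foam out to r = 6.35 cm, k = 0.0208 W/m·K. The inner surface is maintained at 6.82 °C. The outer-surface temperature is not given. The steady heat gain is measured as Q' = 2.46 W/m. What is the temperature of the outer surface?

T_out = 25.9 °C

Series resistances:
  R'_cast iron = ln(0.0262/0.0241)/(2πk) = 0.08355/(2π·45.8) = 2.903×10^-4 m·K/W
  R'_aerogel blanket = ln(0.0543/0.0262)/(2πk) = 0.7288/(2π·0.0177) = 6.553 m·K/W
  R'_phenolic foam = ln(0.0635/0.0543)/(2πk) = 0.1565/(2π·0.0208) = 1.198 m·K/W
ΣR = 7.751 m·K/W
ΔT = Q'·ΣR = 2.46 × 7.751 = 19.07 K
Heat flows inward, so T_out = T_in + ΔT = 6.82 + 19.07 = 25.9 °C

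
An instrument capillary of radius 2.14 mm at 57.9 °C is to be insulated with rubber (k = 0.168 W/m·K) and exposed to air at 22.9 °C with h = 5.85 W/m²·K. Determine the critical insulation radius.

r_cr = 2.87 cm

For a cylinder, r_cr = k_ins/h = 0.168/5.85 = 0.0287 m = 2.87 cm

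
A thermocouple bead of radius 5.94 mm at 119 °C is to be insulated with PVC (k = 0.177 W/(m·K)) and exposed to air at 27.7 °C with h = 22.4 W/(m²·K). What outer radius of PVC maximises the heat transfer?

For a sphere, r_cr = 2k_ins/h = 2·0.177/22.4 = 0.0158 m = 1.58 cm

r_cr = 1.58 cm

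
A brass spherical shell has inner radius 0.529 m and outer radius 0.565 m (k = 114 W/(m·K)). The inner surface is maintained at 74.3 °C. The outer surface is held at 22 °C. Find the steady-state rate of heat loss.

Q = 4πk·ΔT/(1/r₁ − 1/r₂) = 4π × 114 × 52.3 / (1/0.529 − 1/0.565) = 6.22×10^5 W

Q = 622 kW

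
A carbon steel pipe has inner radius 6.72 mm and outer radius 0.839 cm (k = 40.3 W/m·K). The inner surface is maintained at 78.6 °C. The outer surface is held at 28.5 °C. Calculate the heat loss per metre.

Q' = 57200 W/m

Q' = 2πk·ΔT/ln(r₂/r₁) = 2π × 40.3 × 50.1 / ln(0.00839/0.00672) = 57200 W/m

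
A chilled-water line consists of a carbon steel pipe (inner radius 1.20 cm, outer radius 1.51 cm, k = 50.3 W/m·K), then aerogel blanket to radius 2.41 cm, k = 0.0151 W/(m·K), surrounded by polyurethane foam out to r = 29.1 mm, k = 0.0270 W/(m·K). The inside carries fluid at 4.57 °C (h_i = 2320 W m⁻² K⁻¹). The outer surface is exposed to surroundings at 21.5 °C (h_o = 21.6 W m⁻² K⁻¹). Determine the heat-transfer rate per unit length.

Resistance network (inner→outer):
  R'_conv,in = 1/(2πr h) = 1/(2π·0.0120·2320) = 0.005717 m·K/W
  R'_carbon steel = ln(0.0151/0.0120)/(2πk) = 0.2298/(2π·50.3) = 7.271×10^-4 m·K/W
  R'_aerogel blanket = ln(0.0241/0.0151)/(2πk) = 0.4675/(2π·0.0151) = 4.928 m·K/W
  R'_polyurethane foam = ln(0.0291/0.0241)/(2πk) = 0.1885/(2π·0.0270) = 1.111 m·K/W
  R'_conv,out = 1/(2πr h) = 1/(2π·0.0291·21.6) = 0.2532 m·K/W
ΣR = 0.005717 + 7.271×10^-4 + 4.928 + 1.111 + 0.2532 = 6.299 m·K/W
Q' = ΔT/ΣR = (4.57 °C − 21.5 °C)/6.299 = -2.69 W/m
(Negative Q' ⇒ heat flows inward; heat gain = 2.69 W/m.)

Q' = 2.69 W/m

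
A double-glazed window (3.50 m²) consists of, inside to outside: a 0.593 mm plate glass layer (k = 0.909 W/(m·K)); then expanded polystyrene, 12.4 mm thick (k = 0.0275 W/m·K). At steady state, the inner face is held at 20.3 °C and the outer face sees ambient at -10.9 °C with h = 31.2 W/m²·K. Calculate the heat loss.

Q = 226 W

Treat each layer as a resistance in series:
  R_plate glass = L/(kA) = 5.93×10^-4/(0.909·3.50) = 1.864×10^-4 K/W
  R_expanded polystyrene = L/(kA) = 0.0124/(0.0275·3.50) = 0.1288 K/W
  R_conv,out = 1/(hA) = 1/(31.2·3.50) = 0.009158 K/W
ΣR = 1.864×10^-4 + 0.1288 + 0.009158 = 0.1381 K/W
Q = ΔT/ΣR = (20.3 °C − -10.9 °C)/0.1381 = 226 W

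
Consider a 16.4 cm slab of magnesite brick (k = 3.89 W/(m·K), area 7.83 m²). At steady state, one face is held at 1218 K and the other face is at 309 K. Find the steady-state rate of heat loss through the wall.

Q = 169 kW

Q = kA·ΔT/L = 3.89 × 7.83 × |1218 K − 309 K| / 0.164 = 1.69×10^5 W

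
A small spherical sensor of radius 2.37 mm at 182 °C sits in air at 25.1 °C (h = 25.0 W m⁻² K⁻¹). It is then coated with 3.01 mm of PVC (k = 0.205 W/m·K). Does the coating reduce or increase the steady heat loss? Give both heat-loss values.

increases: 0.277 → 0.778 W

Critical radius for a sphere: r_cr = 2k/h = 0.0164 m = 1.64 cm.
Outer radius after coating: r₂ = 0.00237 + 0.00301 = 0.00538 m.
Since r₁ < r_cr and r₂ ≤ r_cr, the coating moves toward the maximum at r_cr — heat loss rises.
Bare: R = 1/(4πr₁²h) = 566.7 K/W; Q = 156.9/566.7 = 0.277 W.
Coated: R = R_cond + R_conv = 201.6 K/W; Q = 156.9/201.6 = 0.778 W.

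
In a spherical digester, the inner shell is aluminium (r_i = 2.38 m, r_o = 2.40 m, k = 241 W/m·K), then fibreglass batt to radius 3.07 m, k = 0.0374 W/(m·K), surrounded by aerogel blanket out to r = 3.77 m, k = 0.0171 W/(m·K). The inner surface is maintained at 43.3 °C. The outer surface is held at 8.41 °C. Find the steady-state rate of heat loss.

Resistance network (inner→outer):
  R_aluminium = (1/2.38 − 1/2.40)/(4πk) = 0.003501/(4π·241) = 1.156×10^-6 K/W
  R_fibreglass batt = (1/2.40 − 1/3.07)/(4πk) = 0.09093/(4π·0.0374) = 0.1935 K/W
  R_aerogel blanket = (1/3.07 − 1/3.77)/(4πk) = 0.06048/(4π·0.0171) = 0.2815 K/W
ΣR = 1.156×10^-6 + 0.1935 + 0.2815 = 0.4750 K/W
Q = ΔT/ΣR = (43.3 °C − 8.41 °C)/0.4750 = 73.5 W

Q = 73.5 W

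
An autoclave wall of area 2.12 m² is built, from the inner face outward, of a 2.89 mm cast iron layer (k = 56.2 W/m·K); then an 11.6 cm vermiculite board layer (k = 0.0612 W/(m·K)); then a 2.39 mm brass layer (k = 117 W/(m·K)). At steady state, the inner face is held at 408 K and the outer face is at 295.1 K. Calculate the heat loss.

Treat each layer as a resistance in series:
  R_cast iron = L/(kA) = 0.00289/(56.2·2.12) = 2.426×10^-5 K/W
  R_vermiculite board = L/(kA) = 0.116/(0.0612·2.12) = 0.8941 K/W
  R_brass = L/(kA) = 0.00239/(117·2.12) = 9.636×10^-6 K/W
ΣR = 2.426×10^-5 + 0.8941 + 9.636×10^-6 = 0.8941 K/W
Q = ΔT/ΣR = (408 K − 295.1 K)/0.8941 = 126 W

Q = 126 W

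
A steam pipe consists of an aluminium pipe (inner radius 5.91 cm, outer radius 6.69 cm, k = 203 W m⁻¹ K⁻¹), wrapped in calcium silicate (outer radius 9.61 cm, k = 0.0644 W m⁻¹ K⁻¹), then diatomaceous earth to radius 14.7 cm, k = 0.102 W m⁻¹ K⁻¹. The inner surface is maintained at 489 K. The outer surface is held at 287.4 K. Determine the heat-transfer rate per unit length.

Q' = 129 W/m

Series thermal resistances, inner to outer:
  R'_aluminium = ln(0.0669/0.0591)/(2πk) = 0.1240/(2π·203) = 9.719×10^-5 m·K/W
  R'_calcium silicate = ln(0.0961/0.0669)/(2πk) = 0.3622/(2π·0.0644) = 0.8951 m·K/W
  R'_diatomaceous earth = ln(0.147/0.0961)/(2πk) = 0.4250/(2π·0.102) = 0.6632 m·K/W
ΣR = 9.719×10^-5 + 0.8951 + 0.6632 = 1.558 m·K/W
Q' = ΔT/ΣR = (489 K − 287.4 K)/1.558 = 129 W/m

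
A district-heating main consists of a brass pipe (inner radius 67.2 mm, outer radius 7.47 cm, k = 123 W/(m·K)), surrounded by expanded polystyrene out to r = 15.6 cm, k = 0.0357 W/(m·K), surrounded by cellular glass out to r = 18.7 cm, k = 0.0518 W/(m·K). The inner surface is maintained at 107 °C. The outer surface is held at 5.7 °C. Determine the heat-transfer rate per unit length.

Q' = 26.4 W/m

Treat each layer as a resistance in series:
  R'_brass = ln(0.0747/0.0672)/(2πk) = 0.1058/(2π·123) = 1.369×10^-4 m·K/W
  R'_expanded polystyrene = ln(0.156/0.0747)/(2πk) = 0.7364/(2π·0.0357) = 3.283 m·K/W
  R'_cellular glass = ln(0.187/0.156)/(2πk) = 0.1813/(2π·0.0518) = 0.5569 m·K/W
ΣR = 1.369×10^-4 + 3.283 + 0.5569 = 3.840 m·K/W
Q' = ΔT/ΣR = (107 °C − 5.7 °C)/3.840 = 26.4 W/m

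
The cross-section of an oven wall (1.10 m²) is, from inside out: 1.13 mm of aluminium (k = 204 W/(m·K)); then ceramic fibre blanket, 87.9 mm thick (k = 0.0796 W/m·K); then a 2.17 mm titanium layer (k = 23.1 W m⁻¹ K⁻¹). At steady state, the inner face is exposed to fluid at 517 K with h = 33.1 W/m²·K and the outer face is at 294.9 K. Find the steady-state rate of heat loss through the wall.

Series thermal resistances, inner to outer:
  R_conv,in = 1/(hA) = 1/(33.1·1.10) = 0.02746 K/W
  R_aluminium = L/(kA) = 0.00113/(204·1.10) = 5.036×10^-6 K/W
  R_ceramic fibre blanket = L/(kA) = 0.0879/(0.0796·1.10) = 1.004 K/W
  R_titanium = L/(kA) = 0.00217/(23.1·1.10) = 8.540×10^-5 K/W
ΣR = 0.02746 + 5.036×10^-6 + 1.004 + 8.540×10^-5 = 1.032 K/W
Q = ΔT/ΣR = (517 K − 294.9 K)/1.032 = 215 W

Q = 215 W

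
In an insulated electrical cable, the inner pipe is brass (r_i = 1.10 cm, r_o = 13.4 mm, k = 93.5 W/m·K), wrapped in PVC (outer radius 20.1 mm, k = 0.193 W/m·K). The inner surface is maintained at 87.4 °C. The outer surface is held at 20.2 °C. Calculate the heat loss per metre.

Q' = 201 W/m

Resistance network (inner→outer):
  R'_brass = ln(0.0134/0.0110)/(2πk) = 0.1974/(2π·93.5) = 3.359×10^-4 m·K/W
  R'_PVC = ln(0.0201/0.0134)/(2πk) = 0.4055/(2π·0.193) = 0.3344 m·K/W
ΣR = 3.359×10^-4 + 0.3344 = 0.3347 m·K/W
Q' = ΔT/ΣR = (87.4 °C − 20.2 °C)/0.3347 = 201 W/m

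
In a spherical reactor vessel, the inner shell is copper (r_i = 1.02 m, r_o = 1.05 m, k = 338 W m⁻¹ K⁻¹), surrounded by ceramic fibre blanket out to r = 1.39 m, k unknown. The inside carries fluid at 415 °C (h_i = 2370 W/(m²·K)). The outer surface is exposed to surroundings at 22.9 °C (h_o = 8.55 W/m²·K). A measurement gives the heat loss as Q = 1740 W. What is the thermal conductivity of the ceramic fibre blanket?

ΣR = ΔT/Q = |415 − 22.9|/1740 = 0.2253 K/W
Known resistances:
  R_conv,in = 1/(4πr²h) = 1/(4π·1.02²·2370) = 3.227×10^-5 K/W
  R_copper = (1/1.02 − 1/1.05)/(4πk) = 0.02801/(4π·338) = 6.595×10^-6 K/W
  R_conv,out = 1/(4πr²h) = 1/(4π·1.39²·8.55) = 0.004817 K/W
R_ceramic fibre blanket = ΣR − ΣR_known = 0.2253 − 0.004856 = 0.2204 K/W
(1/r₁−1/r₂)/(4πk) = 0.2204 ⇒ k = 0.2330/(4π·0.2204) = 0.0841 W/m·K

k = 0.0841 W/m·K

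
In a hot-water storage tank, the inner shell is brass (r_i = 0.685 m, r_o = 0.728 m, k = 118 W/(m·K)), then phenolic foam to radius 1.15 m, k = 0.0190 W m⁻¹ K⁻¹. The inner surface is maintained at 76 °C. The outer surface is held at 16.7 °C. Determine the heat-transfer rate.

Q = 28.1 W

Series thermal resistances, inner to outer:
  R_brass = (1/0.685 − 1/0.728)/(4πk) = 0.08623/(4π·118) = 5.815×10^-5 K/W
  R_phenolic foam = (1/0.728 − 1/1.15)/(4πk) = 0.5041/(4π·0.0190) = 2.111 K/W
ΣR = 5.815×10^-5 + 2.111 = 2.111 K/W
Q = ΔT/ΣR = (76 °C − 16.7 °C)/2.111 = 28.1 W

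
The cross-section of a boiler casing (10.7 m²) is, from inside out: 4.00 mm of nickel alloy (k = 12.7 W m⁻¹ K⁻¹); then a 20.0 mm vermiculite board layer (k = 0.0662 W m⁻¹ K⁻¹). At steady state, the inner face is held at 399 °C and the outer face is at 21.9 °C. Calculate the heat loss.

Q = 13.3 kW

Treat each layer as a resistance in series:
  R_nickel alloy = L/(kA) = 0.00400/(12.7·10.7) = 2.944×10^-5 K/W
  R_vermiculite board = L/(kA) = 0.0200/(0.0662·10.7) = 0.02824 K/W
ΣR = 2.944×10^-5 + 0.02824 = 0.02827 K/W
Q = ΔT/ΣR = (399 °C − 21.9 °C)/0.02827 = 13300 W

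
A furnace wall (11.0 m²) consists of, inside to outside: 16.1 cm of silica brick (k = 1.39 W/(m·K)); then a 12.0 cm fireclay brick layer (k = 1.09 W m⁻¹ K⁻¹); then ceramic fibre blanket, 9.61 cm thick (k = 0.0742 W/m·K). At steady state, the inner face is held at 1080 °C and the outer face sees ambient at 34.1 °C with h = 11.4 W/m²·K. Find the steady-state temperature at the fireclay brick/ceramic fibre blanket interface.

Treat each layer as a resistance in series:
  R_silica brick = L/(kA) = 0.161/(1.39·11.0) = 0.01053 K/W
  R_fireclay brick = L/(kA) = 0.120/(1.09·11.0) = 0.01001 K/W
  R_ceramic fibre blanket = L/(kA) = 0.0961/(0.0742·11.0) = 0.1177 K/W
  R_conv,out = 1/(hA) = 1/(11.4·11.0) = 0.007974 K/W
ΣR = 0.01053 + 0.01001 + 0.1177 + 0.007974 = 0.1462 K/W
Q = ΔT/ΣR = (1080 °C − 34.1 °C)/0.1462 = 7154 W
From the inner boundary to the fireclay brick/ceramic fibre blanket interface, ΣR_partial = 0.02054 K/W.
T_interface = T_in − Q·ΣR_partial = 1080 °C − (7154)(0.02054) = 933 °C

T = 933 °C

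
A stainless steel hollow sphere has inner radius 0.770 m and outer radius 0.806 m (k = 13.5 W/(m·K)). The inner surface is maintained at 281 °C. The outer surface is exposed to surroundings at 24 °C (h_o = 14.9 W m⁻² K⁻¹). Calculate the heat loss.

Q = 30000 W

Treat each layer as a resistance in series:
  R_stainless steel = (1/0.770 − 1/0.806)/(4πk) = 0.05801/(4π·13.5) = 3.419×10^-4 K/W
  R_conv,out = 1/(4πr²h) = 1/(4π·0.806²·14.9) = 0.008221 K/W
ΣR = 3.419×10^-4 + 0.008221 = 0.008563 K/W
Q = ΔT/ΣR = (281 °C − 24 °C)/0.008563 = 30000 W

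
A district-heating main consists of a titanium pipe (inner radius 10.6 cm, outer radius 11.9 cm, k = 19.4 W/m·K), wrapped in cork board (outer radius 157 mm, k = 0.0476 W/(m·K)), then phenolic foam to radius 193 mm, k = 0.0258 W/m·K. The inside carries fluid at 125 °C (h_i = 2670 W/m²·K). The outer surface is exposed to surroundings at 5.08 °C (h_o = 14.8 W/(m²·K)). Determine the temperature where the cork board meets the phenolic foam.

T = 75.7 °C

Series thermal resistances, inner to outer:
  R'_conv,in = 1/(2πr h) = 1/(2π·0.106·2670) = 5.623×10^-4 m·K/W
  R'_titanium = ln(0.119/0.106)/(2πk) = 0.1157/(2π·19.4) = 9.491×10^-4 m·K/W
  R'_cork board = ln(0.157/0.119)/(2πk) = 0.2771/(2π·0.0476) = 0.9266 m·K/W
  R'_phenolic foam = ln(0.193/0.157)/(2πk) = 0.2064/(2π·0.0258) = 1.274 m·K/W
  R'_conv,out = 1/(2πr h) = 1/(2π·0.193·14.8) = 0.05572 m·K/W
ΣR = 5.623×10^-4 + 9.491×10^-4 + 0.9266 + 1.274 + 0.05572 = 2.258 m·K/W
Q' = ΔT/ΣR = (125 °C − 5.08 °C)/2.258 = 53.11 W/m
From the inner boundary to the cork board/phenolic foam interface, ΣR_partial = 0.9281 m·K/W.
T_interface = T_in − Q'·ΣR_partial = 125 °C − (53.11)(0.9281) = 75.7 °C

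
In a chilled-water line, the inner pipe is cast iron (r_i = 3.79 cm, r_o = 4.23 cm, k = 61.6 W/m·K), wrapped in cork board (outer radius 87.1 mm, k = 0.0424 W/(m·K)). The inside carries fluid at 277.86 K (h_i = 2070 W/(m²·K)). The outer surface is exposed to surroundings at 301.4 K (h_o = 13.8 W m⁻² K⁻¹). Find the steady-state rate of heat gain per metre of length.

Q' = 8.27 W/m

Resistance network (inner→outer):
  R'_conv,in = 1/(2πr h) = 1/(2π·0.0379·2070) = 0.002029 m·K/W
  R'_cast iron = ln(0.0423/0.0379)/(2πk) = 0.1098/(2π·61.6) = 2.838×10^-4 m·K/W
  R'_cork board = ln(0.0871/0.0423)/(2πk) = 0.7223/(2π·0.0424) = 2.711 m·K/W
  R'_conv,out = 1/(2πr h) = 1/(2π·0.0871·13.8) = 0.1324 m·K/W
ΣR = 0.002029 + 2.838×10^-4 + 2.711 + 0.1324 = 2.846 m·K/W
Q' = ΔT/ΣR = (277.86 K − 301.4 K)/2.846 = -8.27 W/m
(Negative Q' ⇒ heat flows inward; heat gain = 8.27 W/m.)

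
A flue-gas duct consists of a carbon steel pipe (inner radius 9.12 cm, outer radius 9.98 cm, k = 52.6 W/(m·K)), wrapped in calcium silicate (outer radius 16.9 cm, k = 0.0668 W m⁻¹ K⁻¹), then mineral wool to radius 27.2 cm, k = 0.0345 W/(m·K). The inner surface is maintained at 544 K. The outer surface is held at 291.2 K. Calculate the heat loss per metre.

Resistance network (inner→outer):
  R'_carbon steel = ln(0.0998/0.0912)/(2πk) = 0.09011/(2π·52.6) = 2.727×10^-4 m·K/W
  R'_calcium silicate = ln(0.169/0.0998)/(2πk) = 0.5267/(2π·0.0668) = 1.255 m·K/W
  R'_mineral wool = ln(0.272/0.169)/(2πk) = 0.4759/(2π·0.0345) = 2.195 m·K/W
ΣR = 2.727×10^-4 + 1.255 + 2.195 = 3.450 m·K/W
Q' = ΔT/ΣR = (544 K − 291.2 K)/3.450 = 73.3 W/m

Q' = 73.3 W/m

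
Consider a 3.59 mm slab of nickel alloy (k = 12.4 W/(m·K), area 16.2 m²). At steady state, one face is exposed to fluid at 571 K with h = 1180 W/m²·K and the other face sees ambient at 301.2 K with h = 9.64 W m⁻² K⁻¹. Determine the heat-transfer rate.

Series thermal resistances, inner to outer:
  R_conv,in = 1/(hA) = 1/(1180·16.2) = 5.231×10^-5 K/W
  R_nickel alloy = L/(kA) = 0.00359/(12.4·16.2) = 1.787×10^-5 K/W
  R_conv,out = 1/(hA) = 1/(9.64·16.2) = 0.006403 K/W
ΣR = 5.231×10^-5 + 1.787×10^-5 + 0.006403 = 0.006473 K/W
Q = ΔT/ΣR = (571 K − 301.2 K)/0.006473 = 41700 W

Q = 41.7 kW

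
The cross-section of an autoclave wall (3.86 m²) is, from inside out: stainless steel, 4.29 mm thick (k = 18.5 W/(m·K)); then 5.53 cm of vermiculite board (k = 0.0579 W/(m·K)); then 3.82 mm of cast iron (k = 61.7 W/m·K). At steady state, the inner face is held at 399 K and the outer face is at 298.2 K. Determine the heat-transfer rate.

Q = 407 W

Resistance network (inner→outer):
  R_stainless steel = L/(kA) = 0.00429/(18.5·3.86) = 6.008×10^-5 K/W
  R_vermiculite board = L/(kA) = 0.0553/(0.0579·3.86) = 0.2474 K/W
  R_cast iron = L/(kA) = 0.00382/(61.7·3.86) = 1.604×10^-5 K/W
ΣR = 6.008×10^-5 + 0.2474 + 1.604×10^-5 = 0.2475 K/W
Q = ΔT/ΣR = (399 K − 298.2 K)/0.2475 = 407 W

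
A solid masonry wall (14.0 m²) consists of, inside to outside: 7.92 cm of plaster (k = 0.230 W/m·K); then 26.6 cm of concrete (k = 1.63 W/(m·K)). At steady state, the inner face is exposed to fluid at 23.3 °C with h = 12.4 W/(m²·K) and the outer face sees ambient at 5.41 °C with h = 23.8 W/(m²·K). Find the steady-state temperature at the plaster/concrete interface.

T = 11.2 °C

Series thermal resistances, inner to outer:
  R_conv,in = 1/(hA) = 1/(12.4·14.0) = 0.005760 K/W
  R_plaster = L/(kA) = 0.0792/(0.230·14.0) = 0.02460 K/W
  R_concrete = L/(kA) = 0.266/(1.63·14.0) = 0.01166 K/W
  R_conv,out = 1/(hA) = 1/(23.8·14.0) = 0.003001 K/W
ΣR = 0.005760 + 0.02460 + 0.01166 + 0.003001 = 0.04502 K/W
Q = ΔT/ΣR = (23.3 °C − 5.41 °C)/0.04502 = 397.4 W
From the inner boundary to the plaster/concrete interface, ΣR_partial = 0.03036 K/W.
T_interface = T_in − Q·ΣR_partial = 23.3 °C − (397.4)(0.03036) = 11.2 °C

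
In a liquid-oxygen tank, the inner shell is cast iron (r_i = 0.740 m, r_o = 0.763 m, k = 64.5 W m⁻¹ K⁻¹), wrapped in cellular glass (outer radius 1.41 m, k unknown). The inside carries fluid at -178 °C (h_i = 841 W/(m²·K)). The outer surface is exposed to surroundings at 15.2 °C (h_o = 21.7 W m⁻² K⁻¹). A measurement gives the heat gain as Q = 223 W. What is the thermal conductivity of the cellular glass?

k = 0.0554 W/m·K

ΣR = ΔT/Q = |-178 − 15.2|/223 = 0.8664 K/W
Known resistances:
  R_conv,in = 1/(4πr²h) = 1/(4π·0.740²·841) = 1.728×10^-4 K/W
  R_cast iron = (1/0.740 − 1/0.763)/(4πk) = 0.04074/(4π·64.5) = 5.026×10^-5 K/W
  R_conv,out = 1/(4πr²h) = 1/(4π·1.41²·21.7) = 0.001845 K/W
R_cellular glass = ΣR − ΣR_known = 0.8664 − 0.002068 = 0.8643 K/W
(1/r₁−1/r₂)/(4πk) = 0.8643 ⇒ k = 0.6014/(4π·0.8643) = 0.0554 W/m·K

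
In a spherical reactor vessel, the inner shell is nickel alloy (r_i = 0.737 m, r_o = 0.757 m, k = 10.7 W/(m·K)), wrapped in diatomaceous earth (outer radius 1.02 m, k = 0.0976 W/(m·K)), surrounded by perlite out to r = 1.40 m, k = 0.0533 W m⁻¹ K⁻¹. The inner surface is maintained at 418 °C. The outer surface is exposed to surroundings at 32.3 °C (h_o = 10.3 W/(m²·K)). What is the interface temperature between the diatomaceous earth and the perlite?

T = 260 °C

Series thermal resistances, inner to outer:
  R_nickel alloy = (1/0.737 − 1/0.757)/(4πk) = 0.03585/(4π·10.7) = 2.666×10^-4 K/W
  R_diatomaceous earth = (1/0.757 − 1/1.02)/(4πk) = 0.3406/(4π·0.0976) = 0.2777 K/W
  R_perlite = (1/1.02 − 1/1.40)/(4πk) = 0.2661/(4π·0.0533) = 0.3973 K/W
  R_conv,out = 1/(4πr²h) = 1/(4π·1.40²·10.3) = 0.003942 K/W
ΣR = 2.666×10^-4 + 0.2777 + 0.3973 + 0.003942 = 0.6792 K/W
Q = ΔT/ΣR = (418 °C − 32.3 °C)/0.6792 = 567.9 W
From the inner boundary to the diatomaceous earth/perlite interface, ΣR_partial = 0.2780 K/W.
T_interface = T_in − Q·ΣR_partial = 418 °C − (567.9)(0.2780) = 260 °C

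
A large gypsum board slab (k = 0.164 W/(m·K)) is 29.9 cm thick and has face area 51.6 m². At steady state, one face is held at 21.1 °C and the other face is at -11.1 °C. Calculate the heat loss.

Q = kA·ΔT/L = 0.164 × 51.6 × |21.1 °C − -11.1 °C| / 0.299 = 911 W

Q = 911 W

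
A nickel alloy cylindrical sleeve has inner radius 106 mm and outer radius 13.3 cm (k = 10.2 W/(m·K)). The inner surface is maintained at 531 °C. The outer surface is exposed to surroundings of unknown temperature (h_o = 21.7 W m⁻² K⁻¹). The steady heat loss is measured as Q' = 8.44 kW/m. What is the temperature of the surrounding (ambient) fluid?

Sum the resistances:
  R'_nickel alloy = ln(0.133/0.106)/(2πk) = 0.2269/(2π·10.2) = 0.003541 m·K/W
  R'_conv,out = 1/(2πr h) = 1/(2π·0.133·21.7) = 0.05515 m·K/W
ΣR = 0.05869 m·K/W
ΔT = Q'·ΣR = 8440 × 0.05869 = 495.3 K
Heat flows outward, so T_out = T_in − ΔT = 531 − 495.3 = 35.7 °C

T_out = 35.7 °C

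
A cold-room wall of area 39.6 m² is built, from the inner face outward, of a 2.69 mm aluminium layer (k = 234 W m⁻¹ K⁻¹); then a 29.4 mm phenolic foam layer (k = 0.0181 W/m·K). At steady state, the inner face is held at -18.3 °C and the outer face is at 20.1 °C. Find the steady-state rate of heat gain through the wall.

Q = 936 W

Resistance network (inner→outer):
  R_aluminium = L/(kA) = 0.00269/(234·39.6) = 2.903×10^-7 K/W
  R_phenolic foam = L/(kA) = 0.0294/(0.0181·39.6) = 0.04102 K/W
ΣR = 2.903×10^-7 + 0.04102 = 0.04102 K/W
Q = ΔT/ΣR = (-18.3 °C − 20.1 °C)/0.04102 = -936 W
(Negative Q ⇒ heat flows inward; heat gain = 936 W.)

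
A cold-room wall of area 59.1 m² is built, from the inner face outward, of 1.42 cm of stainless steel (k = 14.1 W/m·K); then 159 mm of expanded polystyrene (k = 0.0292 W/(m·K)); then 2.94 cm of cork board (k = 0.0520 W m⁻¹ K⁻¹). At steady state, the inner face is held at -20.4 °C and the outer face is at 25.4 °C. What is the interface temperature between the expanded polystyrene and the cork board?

T = 21.1 °C

Treat each layer as a resistance in series:
  R_stainless steel = L/(kA) = 0.0142/(14.1·59.1) = 1.704×10^-5 K/W
  R_expanded polystyrene = L/(kA) = 0.159/(0.0292·59.1) = 0.09214 K/W
  R_cork board = L/(kA) = 0.0294/(0.0520·59.1) = 0.009567 K/W
ΣR = 1.704×10^-5 + 0.09214 + 0.009567 = 0.1017 K/W
Q = ΔT/ΣR = (-20.4 °C − 25.4 °C)/0.1017 = -450.3 W
From the inner boundary to the expanded polystyrene/cork board interface, ΣR_partial = 0.09216 K/W.
T_interface = T_in − Q·ΣR_partial = -20.4 °C − (-450.3)(0.09216) = 21.1 °C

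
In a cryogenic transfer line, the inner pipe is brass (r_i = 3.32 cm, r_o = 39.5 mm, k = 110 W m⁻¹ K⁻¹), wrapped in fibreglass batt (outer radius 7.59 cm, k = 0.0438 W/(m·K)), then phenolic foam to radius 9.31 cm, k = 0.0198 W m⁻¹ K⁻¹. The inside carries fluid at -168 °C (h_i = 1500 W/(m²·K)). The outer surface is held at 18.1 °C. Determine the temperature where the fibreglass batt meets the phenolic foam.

Resistance network (inner→outer):
  R'_conv,in = 1/(2πr h) = 1/(2π·0.0332·1500) = 0.003196 m·K/W
  R'_brass = ln(0.0395/0.0332)/(2πk) = 0.1738/(2π·110) = 2.514×10^-4 m·K/W
  R'_fibreglass batt = ln(0.0759/0.0395)/(2πk) = 0.6531/(2π·0.0438) = 2.373 m·K/W
  R'_phenolic foam = ln(0.0931/0.0759)/(2πk) = 0.2043/(2π·0.0198) = 1.642 m·K/W
ΣR = 0.003196 + 2.514×10^-4 + 2.373 + 1.642 = 4.018 m·K/W
Q' = ΔT/ΣR = (-168 °C − 18.1 °C)/4.018 = -46.32 W/m
From the inner boundary to the fibreglass batt/phenolic foam interface, ΣR_partial = 2.376 m·K/W.
T_interface = T_in − Q'·ΣR_partial = -168 °C − (-46.32)(2.376) = -57.9 °C

T = -57.9 °C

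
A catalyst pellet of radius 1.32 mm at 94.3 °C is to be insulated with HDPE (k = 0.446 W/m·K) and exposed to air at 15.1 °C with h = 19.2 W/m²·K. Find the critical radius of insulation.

r_cr = 4.65 cm

For a sphere, r_cr = 2k_ins/h = 2·0.446/19.2 = 0.0465 m = 4.65 cm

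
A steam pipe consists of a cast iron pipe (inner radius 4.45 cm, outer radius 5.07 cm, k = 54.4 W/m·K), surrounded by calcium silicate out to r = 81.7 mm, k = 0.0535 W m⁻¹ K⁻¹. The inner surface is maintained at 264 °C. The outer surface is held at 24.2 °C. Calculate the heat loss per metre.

Treat each layer as a resistance in series:
  R'_cast iron = ln(0.0507/0.0445)/(2πk) = 0.1304/(2π·54.4) = 3.816×10^-4 m·K/W
  R'_calcium silicate = ln(0.0817/0.0507)/(2πk) = 0.4771/(2π·0.0535) = 1.419 m·K/W
ΣR = 3.816×10^-4 + 1.419 = 1.419 m·K/W
Q' = ΔT/ΣR = (264 °C − 24.2 °C)/1.419 = 169 W/m

Q' = 169 W/m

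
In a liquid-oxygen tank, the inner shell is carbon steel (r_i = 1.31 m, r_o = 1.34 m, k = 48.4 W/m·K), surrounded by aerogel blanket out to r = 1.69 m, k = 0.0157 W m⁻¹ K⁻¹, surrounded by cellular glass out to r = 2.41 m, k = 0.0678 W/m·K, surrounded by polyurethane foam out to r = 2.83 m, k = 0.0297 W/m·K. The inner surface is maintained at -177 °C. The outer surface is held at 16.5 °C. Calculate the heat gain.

Q = 167 W

Series thermal resistances, inner to outer:
  R_carbon steel = (1/1.31 − 1/1.34)/(4πk) = 0.01709/(4π·48.4) = 2.810×10^-5 K/W
  R_aerogel blanket = (1/1.34 − 1/1.69)/(4πk) = 0.1546/(4π·0.0157) = 0.7834 K/W
  R_cellular glass = (1/1.69 − 1/2.41)/(4πk) = 0.1768/(4π·0.0678) = 0.2075 K/W
  R_polyurethane foam = (1/2.41 − 1/2.83)/(4πk) = 0.06158/(4π·0.0297) = 0.1650 K/W
ΣR = 2.810×10^-5 + 0.7834 + 0.2075 + 0.1650 = 1.156 K/W
Q = ΔT/ΣR = (-177 °C − 16.5 °C)/1.156 = -167 W
(Negative Q ⇒ heat flows inward; heat gain = 167 W.)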